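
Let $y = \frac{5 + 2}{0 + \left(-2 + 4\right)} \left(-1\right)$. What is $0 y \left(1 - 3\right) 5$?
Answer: $0$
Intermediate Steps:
$y = - \frac{7}{2}$ ($y = \frac{7}{0 + 2} \left(-1\right) = \frac{7}{2} \left(-1\right) = - \frac{7}{2} \approx -3.5$)
$0 y \left(1 - 3\right) 5 = 0 \left(- \frac{7}{2}\right) \left(1 - 3\right) 5 = 0 \left(\left(-2\right) 5\right) = 0 \left(-10\right) = 0$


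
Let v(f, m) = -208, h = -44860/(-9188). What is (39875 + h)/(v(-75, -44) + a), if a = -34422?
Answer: -9160409/7954511 ≈ -1.1516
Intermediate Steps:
h = 11215/2297 (h = -44860*(-1/9188) = 11215/2297 ≈ 4.8825)
(39875 + h)/(v(-75, -44) + a) = (39875 + 11215/2297)/(-208 - 34422) = (91604090/2297)/(-34630) = (91604090/2297)*(-1/34630) = -9160409/7954511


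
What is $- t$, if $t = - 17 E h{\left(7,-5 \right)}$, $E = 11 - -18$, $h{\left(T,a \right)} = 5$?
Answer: $2465$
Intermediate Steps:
$E = 29$ ($E = 11 + 18 = 29$)
$t = -2465$ ($t = \left(-17\right) 29 \cdot 5 = \left(-493\right) 5 = -2465$)
$- t = \left(-1\right) \left(-2465\right) = 2465$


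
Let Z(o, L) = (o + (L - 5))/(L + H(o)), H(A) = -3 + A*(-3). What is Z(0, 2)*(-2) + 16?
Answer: 10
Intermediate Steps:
H(A) = -3 - 3*A
Z(o, L) = (-5 + L + o)/(-3 + L - 3*o) (Z(o, L) = (o + (L - 5))/(L + (-3 - 3*o)) = (o + (-5 + L))/(-3 + L - 3*o) = (-5 + L + o)/(-3 + L - 3*o))
Z(0, 2)*(-2) + 16 = ((5 - 1*2 - 1*0)/(3 - 1*2 + 3*0))*(-2) + 16 = ((5 - 2 + 0)/(3 - 2 + 0))*(-2) + 16 = (3/1)*(-2) + 16 = (1*3)*(-2) + 16 = 3*(-2) + 16 = -6 + 16 = 10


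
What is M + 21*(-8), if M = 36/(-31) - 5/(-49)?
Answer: -256801/1519 ≈ -169.06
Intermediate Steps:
M = -1609/1519 (M = 36*(-1/31) - 5*(-1/49) = -36/31 + 5/49 = -1609/1519 ≈ -1.0592)
M + 21*(-8) = -1609/1519 + 21*(-8) = -1609/1519 - 168 = -256801/1519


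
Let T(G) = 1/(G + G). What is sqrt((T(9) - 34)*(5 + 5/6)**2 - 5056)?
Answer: I*sqrt(8049526)/36 ≈ 78.81*I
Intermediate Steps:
T(G) = 1/(2*G)
sqrt((T(9) - 34)*(5 + 5/6)**2 - 5056) = sqrt(((1/2)/9 - 34)*(5 + 5/6)**2 - 5056) = sqrt(((1/2)*(1/9) - 34)*(5 + 5*(1/6))**2 - 5056) = sqrt((1/18 - 34)*(5 + 5/6)**2 - 5056) = sqrt(-611*(35/6)**2/18 - 5056) = sqrt(-611/18*1225/36 - 5056) = sqrt(-748475/648 - 5056) = sqrt(-4024763/648) = I*sqrt(8049526)/36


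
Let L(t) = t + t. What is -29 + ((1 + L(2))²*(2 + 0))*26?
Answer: 1271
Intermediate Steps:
L(t) = 2*t
-29 + ((1 + L(2))²*(2 + 0))*26 = -29 + ((1 + 2*2)²*(2 + 0))*26 = -29 + ((1 + 4)²*2)*26 = -29 + (5²*2)*26 = -29 + (25*2)*26 = -29 + 50*26 = -29 + 1300 = 1271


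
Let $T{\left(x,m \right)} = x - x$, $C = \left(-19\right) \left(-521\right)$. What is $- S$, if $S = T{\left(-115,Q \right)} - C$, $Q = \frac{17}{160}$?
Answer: $9899$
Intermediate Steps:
$C = 9899$
$Q = \frac{17}{160}$ ($Q = 17 \cdot \frac{1}{160} = \frac{17}{160} \approx 0.10625$)
$T{\left(x,m \right)} = 0$
$S = -9899$ ($S = 0 - 9899 = -9899$)
$- S = \left(-1\right) \left(-9899\right) = 9899$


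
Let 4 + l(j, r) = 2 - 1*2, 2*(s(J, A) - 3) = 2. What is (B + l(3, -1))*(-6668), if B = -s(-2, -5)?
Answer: 53344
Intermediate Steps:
s(J, A) = 4 (s(J, A) = 3 + (1/2)*2 = 3 + 1 = 4)
l(j, r) = -4 (l(j, r) = -4 + (2 - 1*2) = -4 + (2 - 2) = -4 + 0 = -4)
B = -4 (B = -1*4 = -4)
(B + l(3, -1))*(-6668) = (-4 - 4)*(-6668) = -8*(-6668) = 53344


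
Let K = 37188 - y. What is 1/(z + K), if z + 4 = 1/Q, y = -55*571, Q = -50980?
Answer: 50980/3496667219 ≈ 1.4580e-5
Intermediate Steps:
y = -31405
K = 68593 (K = 37188 - 1*(-31405) = 37188 + 31405 = 68593)
z = -203921/50980 (z = -4 + 1/(-50980) = -4 - 1/50980 = -203921/50980 ≈ -4.0000)
1/(z + K) = 1/(-203921/50980 + 68593) = 1/(3496667219/50980) = 50980/3496667219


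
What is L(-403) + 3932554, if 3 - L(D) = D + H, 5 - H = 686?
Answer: 3933641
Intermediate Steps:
H = -681 (H = 5 - 1*686 = 5 - 686 = -681)
L(D) = 684 - D (L(D) = 3 - (D - 681) = 3 - (-681 + D) = 3 + (681 - D) = 684 - D)
L(-403) + 3932554 = (684 - 1*(-403)) + 3932554 = (684 + 403) + 3932554 = 1087 + 3932554 = 3933641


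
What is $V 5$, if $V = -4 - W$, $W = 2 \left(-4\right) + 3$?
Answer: $5$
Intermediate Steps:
$W = -5$ ($W = -8 + 3 = -5$)
$V = 1$ ($V = -4 - -5 = -4 + 5 = 1$)
$V 5 = 1 \cdot 5 = 5$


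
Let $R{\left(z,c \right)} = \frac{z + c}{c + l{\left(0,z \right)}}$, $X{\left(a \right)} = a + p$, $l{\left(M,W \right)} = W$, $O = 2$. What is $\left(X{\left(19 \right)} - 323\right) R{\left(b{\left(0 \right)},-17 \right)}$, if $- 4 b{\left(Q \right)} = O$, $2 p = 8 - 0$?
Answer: $-300$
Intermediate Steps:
$p = 4$ ($p = \frac{8 - 0}{2} = \frac{8 + 0}{2} = \frac{1}{2} \cdot 8 = 4$)
$b{\left(Q \right)} = - \frac{1}{2}$ ($b{\left(Q \right)} = \left(- \frac{1}{4}\right) 2 = - \frac{1}{2}$)
$X{\left(a \right)} = 4 + a$ ($X{\left(a \right)} = a + 4 = 4 + a$)
$R{\left(z,c \right)} = 1$ ($R{\left(z,c \right)} = \frac{z + c}{c + z} = \frac{c + z}{c + z} = 1$)
$\left(X{\left(19 \right)} - 323\right) R{\left(b{\left(0 \right)},-17 \right)} = \left(\left(4 + 19\right) - 323\right) 1 = \left(23 - 323\right) 1 = \left(-300\right) 1 = -300$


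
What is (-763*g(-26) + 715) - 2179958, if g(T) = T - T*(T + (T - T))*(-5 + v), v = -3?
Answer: -6285709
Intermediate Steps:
g(T) = T + 8*T**2 (g(T) = T - T*(T + (T - T))*(-5 - 3) = T - T*(T + 0)*(-8) = T - T*T*(-8) = T - T**2*(-8) = T - (-8)*T**2 = T + 8*T**2)
(-763*g(-26) + 715) - 2179958 = (-(-19838)*(1 + 8*(-26)) + 715) - 2179958 = (-(-19838)*(1 - 208) + 715) - 2179958 = (-(-19838)*(-207) + 715) - 2179958 = (-763*5382 + 715) - 2179958 = (-4106466 + 715) - 2179958 = -4105751 - 2179958 = -6285709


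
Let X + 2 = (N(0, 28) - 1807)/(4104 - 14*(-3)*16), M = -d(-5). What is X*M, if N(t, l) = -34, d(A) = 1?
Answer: 11393/4776 ≈ 2.3855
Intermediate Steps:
M = -1 (M = -1*1 = -1)
X = -11393/4776 (X = -2 + (-34 - 1807)/(4104 - 14*(-3)*16) = -2 - 1841/(4104 + 42*16) = -2 - 1841/(4104 + 672) = -2 - 1841/4776 = -11393/4776 ≈ -2.3855)
X*M = -11393/4776*(-1) = 11393/4776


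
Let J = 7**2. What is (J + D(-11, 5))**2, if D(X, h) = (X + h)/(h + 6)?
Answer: 284089/121 ≈ 2347.8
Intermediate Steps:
D(X, h) = (X + h)/(6 + h)
J = 49
(J + D(-11, 5))**2 = (49 + (-11 + 5)/(6 + 5))**2 = (49 - 6/11)**2 = (533/11)**2 = 284089/121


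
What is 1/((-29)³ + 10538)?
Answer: -1/13851 ≈ -7.2197e-5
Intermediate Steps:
1/((-29)³ + 10538) = 1/(-24389 + 10538) = 1/(-13851) = -1/13851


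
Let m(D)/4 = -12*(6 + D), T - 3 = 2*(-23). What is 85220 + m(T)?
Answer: 86996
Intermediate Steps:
T = -43 (T = 3 + 2*(-23) = 3 - 46 = -43)
m(D) = -288 - 48*D (m(D) = 4*(-12*(6 + D)) = 4*(-72 - 12*D) = -288 - 48*D)
85220 + m(T) = 85220 + (-288 - 48*(-43)) = 85220 + (-288 + 2064) = 85220 + 1776 = 86996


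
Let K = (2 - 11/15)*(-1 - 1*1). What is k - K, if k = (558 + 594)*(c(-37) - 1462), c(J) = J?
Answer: -25902682/15 ≈ -1.7268e+6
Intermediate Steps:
K = -38/15 (K = (2 - 11*1/15)*(-1 - 1) = (2 - 11/15)*(-2) = (19/15)*(-2) = -38/15 ≈ -2.5333)
k = -1726848 (k = (558 + 594)*(-37 - 1462) = 1152*(-1499) = -1726848)
k - K = -1726848 - 1*(-38/15) = -1726848 + 38/15 = -25902682/15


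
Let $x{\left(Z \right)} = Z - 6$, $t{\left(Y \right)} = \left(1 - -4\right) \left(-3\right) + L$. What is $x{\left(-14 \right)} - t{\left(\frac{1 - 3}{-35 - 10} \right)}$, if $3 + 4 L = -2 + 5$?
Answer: $-5$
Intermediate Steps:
$L = 0$ ($L = - \frac{3}{4} + \frac{-2 + 5}{4} = - \frac{3}{4} + \frac{1}{4} \cdot 3 = - \frac{3}{4} + \frac{3}{4} = 0$)
$t{\left(Y \right)} = -15$ ($t{\left(Y \right)} = \left(1 - -4\right) \left(-3\right) + 0 = \left(1 + 4\right) \left(-3\right) + 0 = 5 \left(-3\right) + 0 = -15 + 0 = -15$)
$x{\left(Z \right)} = -6 + Z$ ($x{\left(Z \right)} = Z - 6 = -6 + Z$)
$x{\left(-14 \right)} - t{\left(\frac{1 - 3}{-35 - 10} \right)} = \left(-6 - 14\right) - -15 = -20 + 15 = -5$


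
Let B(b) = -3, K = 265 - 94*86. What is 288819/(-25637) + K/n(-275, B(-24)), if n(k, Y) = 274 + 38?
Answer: -290567231/7998744 ≈ -36.327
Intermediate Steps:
K = -7819 (K = 265 - 8084 = -7819)
n(k, Y) = 312
288819/(-25637) + K/n(-275, B(-24)) = 288819/(-25637) - 7819/312 = 288819*(-1/25637) - 7819*1/312 = -288819/25637 - 7819/312 = -290567231/7998744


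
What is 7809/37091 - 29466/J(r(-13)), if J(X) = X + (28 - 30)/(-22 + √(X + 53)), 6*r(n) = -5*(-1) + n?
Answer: 3928001260371/164053493 + 132597*√465/4423 ≈ 24590.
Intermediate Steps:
r(n) = ⅚ + n/6 (r(n) = (-5*(-1) + n)/6 = (5 + n)/6 = ⅚ + n/6)
J(X) = X - 2/(-22 + √(53 + X))
7809/37091 - 29466/J(r(-13)) = 7809/37091 - 29466*(-22 + √(53 + (⅚ + (⅙)*(-13))))/(-2 - 22*(⅚ + (⅙)*(-13)) + (⅚ + (⅙)*(-13))*√(53 + (⅚ + (⅙)*(-13)))) = 7809*(1/37091) - 29466*(-22 + √(53 + (⅚ - 13/6)))/(-2 - 22*(⅚ - 13/6) + (⅚ - 13/6)*√(53 + (⅚ - 13/6))) = 7809/37091 - 29466*(-22 + √(53 - 4/3))/(-2 - 22*(-4/3) - 4*√(53 - 4/3)/3) = 7809/37091 - 29466*(-22 + √(155/3))/(-2 + 88/3 - 4*√465/9) = 7809/37091 - 29466*(-22 + √465/3)/(-2 + 88/3 - 4*√465/9) = 7809/37091 - 29466*(-22 + √465/3)/(82/3 - 4*√465/9)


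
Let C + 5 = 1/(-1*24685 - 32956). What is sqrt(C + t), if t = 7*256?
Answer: sqrt(5937280424706)/57641 ≈ 42.273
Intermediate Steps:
t = 1792
C = -288206/57641 (C = -5 + 1/(-1*24685 - 32956) = -5 + 1/(-24685 - 32956) = -5 + 1/(-57641) = -5 - 1/57641 = -288206/57641 ≈ -5.0000)
sqrt(C + t) = sqrt(-288206/57641 + 1792) = sqrt(103004466/57641) = sqrt(5937280424706)/57641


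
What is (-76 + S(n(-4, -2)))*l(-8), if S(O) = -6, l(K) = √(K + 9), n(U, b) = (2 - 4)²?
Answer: -82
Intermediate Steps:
n(U, b) = 4 (n(U, b) = (-2)² = 4)
l(K) = √(9 + K)
(-76 + S(n(-4, -2)))*l(-8) = (-76 - 6)*√(9 - 8) = -82*√1 = -82*1 = -82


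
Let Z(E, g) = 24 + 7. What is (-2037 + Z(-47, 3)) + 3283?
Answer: 1277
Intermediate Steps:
Z(E, g) = 31
(-2037 + Z(-47, 3)) + 3283 = (-2037 + 31) + 3283 = -2006 + 3283 = 1277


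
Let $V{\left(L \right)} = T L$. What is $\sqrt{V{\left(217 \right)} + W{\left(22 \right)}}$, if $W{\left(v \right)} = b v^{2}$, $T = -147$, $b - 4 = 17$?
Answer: $3 i \sqrt{2415} \approx 147.43 i$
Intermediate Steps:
$b = 21$ ($b = 4 + 17 = 21$)
$V{\left(L \right)} = - 147 L$
$W{\left(v \right)} = 21 v^{2}$
$\sqrt{V{\left(217 \right)} + W{\left(22 \right)}} = \sqrt{\left(-147\right) 217 + 21 \cdot 22^{2}} = \sqrt{-31899 + 21 \cdot 484} = \sqrt{-31899 + 10164} = \sqrt{-21735} = 3 i \sqrt{2415}$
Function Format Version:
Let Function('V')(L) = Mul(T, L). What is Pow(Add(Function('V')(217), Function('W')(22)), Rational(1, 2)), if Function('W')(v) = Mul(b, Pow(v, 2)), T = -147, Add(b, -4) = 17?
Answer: Mul(3, I, Pow(2415, Rational(1, 2))) ≈ Mul(147.43, I)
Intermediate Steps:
b = 21 (b = Add(4, 17) = 21)
Function('V')(L) = Mul(-147, L)
Function('W')(v) = Mul(21, Pow(v, 2))
Pow(Add(Function('V')(217), Function('W')(22)), Rational(1, 2)) = Pow(Add(Mul(-147, 217), Mul(21, Pow(22, 2))), Rational(1, 2)) = Pow(Add(-31899, Mul(21, 484)), Rational(1, 2)) = Pow(Add(-31899, 10164), Rational(1, 2)) = Pow(-21735, Rational(1, 2)) = Mul(3, I, Pow(2415, Rational(1, 2)))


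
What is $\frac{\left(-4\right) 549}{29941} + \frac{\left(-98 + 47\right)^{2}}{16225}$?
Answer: $\frac{42246441}{485792725} \approx 0.086964$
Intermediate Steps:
$\frac{\left(-4\right) 549}{29941} + \frac{\left(-98 + 47\right)^{2}}{16225} = \left(-2196\right) \frac{1}{29941} + \left(-51\right)^{2} \cdot \frac{1}{16225} = - \frac{2196}{29941} + 2601 \cdot \frac{1}{16225} = - \frac{2196}{29941} + \frac{2601}{16225} = \frac{42246441}{485792725}$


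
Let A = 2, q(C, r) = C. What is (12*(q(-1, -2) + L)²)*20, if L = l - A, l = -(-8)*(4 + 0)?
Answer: 201840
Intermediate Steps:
l = 32 (l = -(-8)*4 = -2*(-16) = 32)
L = 30 (L = 32 - 1*2 = 32 - 2 = 30)
(12*(q(-1, -2) + L)²)*20 = (12*(-1 + 30)²)*20 = (12*29²)*20 = (12*841)*20 = 10092*20 = 201840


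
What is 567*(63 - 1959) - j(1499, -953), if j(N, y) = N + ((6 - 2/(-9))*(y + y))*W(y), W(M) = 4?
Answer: -9261835/9 ≈ -1.0291e+6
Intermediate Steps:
j(N, y) = N + 448*y/9 (j(N, y) = N + ((6 - 2/(-9))*(y + y))*4 = N + ((6 - 2*(-⅑))*(2*y))*4 = N + ((6 + 2/9)*(2*y))*4 = N + (56*(2*y)/9)*4 = N + (112*y/9)*4 = N + 448*y/9)
567*(63 - 1959) - j(1499, -953) = 567*(63 - 1959) - (1499 + (448/9)*(-953)) = 567*(-1896) - (1499 - 426944/9) = -1075032 - 1*(-413453/9) = -1075032 + 413453/9 = -9261835/9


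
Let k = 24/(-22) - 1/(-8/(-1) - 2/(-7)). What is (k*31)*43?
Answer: -1030409/638 ≈ -1615.1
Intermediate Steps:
k = -773/638 (k = 24*(-1/22) - 1/(-8*(-1) - 2*(-⅐)) = -12/11 - 1/(8 + 2/7) = -12/11 - 1/58/7 = -12/11 - 1*7/58 = -12/11 - 7/58 = -773/638 ≈ -1.2116)
(k*31)*43 = -773/638*31*43 = -23963/638*43 = -1030409/638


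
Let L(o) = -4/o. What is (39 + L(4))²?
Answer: 1444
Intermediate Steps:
(39 + L(4))² = (39 - 4/4)² = (39 - 4*¼)² = (39 - 1)² = 38² = 1444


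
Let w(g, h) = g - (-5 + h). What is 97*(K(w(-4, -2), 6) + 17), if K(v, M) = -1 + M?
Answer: 2134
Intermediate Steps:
w(g, h) = 5 + g - h (w(g, h) = g + (5 - h) = 5 + g - h)
97*(K(w(-4, -2), 6) + 17) = 97*((-1 + 6) + 17) = 97*(5 + 17) = 97*22 = 2134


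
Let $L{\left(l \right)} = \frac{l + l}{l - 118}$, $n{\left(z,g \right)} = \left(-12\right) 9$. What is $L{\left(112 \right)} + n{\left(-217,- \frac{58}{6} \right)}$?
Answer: $- \frac{436}{3} \approx -145.33$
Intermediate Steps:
$n{\left(z,g \right)} = -108$
$L{\left(l \right)} = \frac{2 l}{-118 + l}$
$L{\left(112 \right)} + n{\left(-217,- \frac{58}{6} \right)} = 2 \cdot 112 \frac{1}{-118 + 112} - 108 = 2 \cdot 112 \frac{1}{-6} - 108 = 2 \cdot 112 \left(- \frac{1}{6}\right) - 108 = - \frac{112}{3} - 108 = - \frac{436}{3}$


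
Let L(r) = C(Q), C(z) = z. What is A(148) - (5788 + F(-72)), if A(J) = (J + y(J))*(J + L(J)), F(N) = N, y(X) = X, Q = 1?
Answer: 38388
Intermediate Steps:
L(r) = 1
A(J) = 2*J*(1 + J) (A(J) = (J + J)*(J + 1) = (2*J)*(1 + J) = 2*J*(1 + J))
A(148) - (5788 + F(-72)) = 2*148*(1 + 148) - (5788 - 72) = 2*148*149 - 1*5716 = 44104 - 5716 = 38388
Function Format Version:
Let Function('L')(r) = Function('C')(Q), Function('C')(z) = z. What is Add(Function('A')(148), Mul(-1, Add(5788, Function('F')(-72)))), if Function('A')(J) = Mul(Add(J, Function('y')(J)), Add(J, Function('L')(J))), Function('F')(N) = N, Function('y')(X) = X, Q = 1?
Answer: 38388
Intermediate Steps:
Function('L')(r) = 1
Function('A')(J) = Mul(2, J, Add(1, J)) (Function('A')(J) = Mul(Add(J, J), Add(J, 1)) = Mul(Mul(2, J), Add(1, J)) = Mul(2, J, Add(1, J)))
Add(Function('A')(148), Mul(-1, Add(5788, Function('F')(-72)))) = Add(Mul(2, 148, Add(1, 148)), Mul(-1, Add(5788, -72))) = Add(Mul(2, 148, 149), Mul(-1, 5716)) = Add(44104, -5716) = 38388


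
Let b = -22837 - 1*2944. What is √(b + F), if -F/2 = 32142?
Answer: I*√90065 ≈ 300.11*I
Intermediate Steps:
F = -64284 (F = -2*32142 = -64284)
b = -25781 (b = -22837 - 2944 = -25781)
√(b + F) = √(-25781 - 64284) = √(-90065) = I*√90065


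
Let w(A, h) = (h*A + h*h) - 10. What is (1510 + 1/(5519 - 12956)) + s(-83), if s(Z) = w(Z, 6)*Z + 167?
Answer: 303823760/7437 ≈ 40853.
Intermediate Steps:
w(A, h) = -10 + h² + A*h (w(A, h) = (A*h + h²) - 10 = (h² + A*h) - 10 = -10 + h² + A*h)
s(Z) = 167 + Z*(26 + 6*Z) (s(Z) = (-10 + 6² + Z*6)*Z + 167 = (-10 + 36 + 6*Z)*Z + 167 = (26 + 6*Z)*Z + 167 = Z*(26 + 6*Z) + 167 = 167 + Z*(26 + 6*Z))
(1510 + 1/(5519 - 12956)) + s(-83) = (1510 + 1/(5519 - 12956)) + (167 + 2*(-83)*(13 + 3*(-83))) = (1510 + 1/(-7437)) + (167 + 2*(-83)*(13 - 249)) = (1510 - 1/7437) + (167 + 2*(-83)*(-236)) = 11229869/7437 + (167 + 39176) = 11229869/7437 + 39343 = 303823760/7437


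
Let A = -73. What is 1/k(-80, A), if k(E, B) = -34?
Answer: -1/34 ≈ -0.029412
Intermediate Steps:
1/k(-80, A) = 1/(-34) = -1/34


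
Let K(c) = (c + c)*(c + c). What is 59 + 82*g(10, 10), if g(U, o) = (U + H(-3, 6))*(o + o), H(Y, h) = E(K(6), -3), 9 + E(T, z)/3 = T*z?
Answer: -2153261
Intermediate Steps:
K(c) = 4*c² (K(c) = (2*c)*(2*c) = 4*c²)
E(T, z) = -27 + 3*T*z (E(T, z) = -27 + 3*(T*z) = -27 + 3*T*z)
H(Y, h) = -1323 (H(Y, h) = -27 + 3*(4*6²)*(-3) = -27 + 3*(4*36)*(-3) = -27 + 3*144*(-3) = -27 - 1296 = -1323)
g(U, o) = 2*o*(-1323 + U) (g(U, o) = (U - 1323)*(o + o) = (-1323 + U)*(2*o) = 2*o*(-1323 + U))
59 + 82*g(10, 10) = 59 + 82*(2*10*(-1323 + 10)) = 59 + 82*(2*10*(-1313)) = 59 + 82*(-26260) = 59 - 2153320 = -2153261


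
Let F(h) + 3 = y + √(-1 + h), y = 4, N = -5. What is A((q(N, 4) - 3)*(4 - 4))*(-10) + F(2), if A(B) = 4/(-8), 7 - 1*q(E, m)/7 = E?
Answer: 7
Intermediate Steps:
q(E, m) = 49 - 7*E
F(h) = 1 + √(-1 + h) (F(h) = -3 + (4 + √(-1 + h)) = 1 + √(-1 + h))
A(B) = -½ (A(B) = 4*(-⅛) = -½)
A((q(N, 4) - 3)*(4 - 4))*(-10) + F(2) = -½*(-10) + (1 + √(-1 + 2)) = 5 + (1 + √1) = 5 + (1 + 1) = 5 + 2 = 7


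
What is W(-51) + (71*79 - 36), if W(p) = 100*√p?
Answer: 5573 + 100*I*√51 ≈ 5573.0 + 714.14*I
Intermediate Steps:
W(-51) + (71*79 - 36) = 100*√(-51) + (71*79 - 36) = 100*(I*√51) + (5609 - 36) = 100*I*√51 + 5573 = 5573 + 100*I*√51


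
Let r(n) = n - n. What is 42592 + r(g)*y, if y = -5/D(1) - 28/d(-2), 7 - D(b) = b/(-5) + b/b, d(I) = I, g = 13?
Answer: 42592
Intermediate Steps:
r(n) = 0
D(b) = 6 + b/5 (D(b) = 7 - (b/(-5) + b/b) = 7 - (b*(-⅕) + 1) = 7 - (-b/5 + 1) = 7 - (1 - b/5) = 7 + (-1 + b/5) = 6 + b/5)
y = 409/31 (y = -5/(6 + (⅕)*1) - 28/(-2) = -5/(6 + ⅕) - 28*(-½) = -5/31/5 + 14 = -5*5/31 + 14 = -25/31 + 14 = 409/31 ≈ 13.194)
42592 + r(g)*y = 42592 + 0*(409/31) = 42592 + 0 = 42592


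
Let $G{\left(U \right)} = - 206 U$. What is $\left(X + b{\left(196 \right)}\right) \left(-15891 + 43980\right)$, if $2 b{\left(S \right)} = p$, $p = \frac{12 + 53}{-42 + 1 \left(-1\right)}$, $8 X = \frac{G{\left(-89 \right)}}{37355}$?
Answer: $- \frac{125332247241}{6425060} \approx -19507.0$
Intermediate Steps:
$X = \frac{9167}{149420}$ ($X = \frac{\left(-206\right) \left(-89\right) \frac{1}{37355}}{8} = \frac{18334 \cdot \frac{1}{37355}}{8} = \frac{1}{8} \cdot \frac{18334}{37355} = \frac{9167}{149420} \approx 0.061351$)
$p = - \frac{65}{43}$ ($p = \frac{65}{-42 - 1} = \frac{65}{-43} = 65 \left(- \frac{1}{43}\right) = - \frac{65}{43} \approx -1.5116$)
$b{\left(S \right)} = - \frac{65}{86}$ ($b{\left(S \right)} = \frac{1}{2} \left(- \frac{65}{43}\right) = - \frac{65}{86}$)
$\left(X + b{\left(196 \right)}\right) \left(-15891 + 43980\right) = \left(\frac{9167}{149420} - \frac{65}{86}\right) \left(-15891 + 43980\right) = \left(- \frac{4461969}{6425060}\right) 28089 = - \frac{125332247241}{6425060}$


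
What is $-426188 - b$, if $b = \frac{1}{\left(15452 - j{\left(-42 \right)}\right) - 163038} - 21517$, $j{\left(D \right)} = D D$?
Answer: $- \frac{60437613849}{149350} \approx -4.0467 \cdot 10^{5}$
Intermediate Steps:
$j{\left(D \right)} = D^{2}$
$b = - \frac{3213563951}{149350}$ ($b = \frac{1}{\left(15452 - \left(-42\right)^{2}\right) - 163038} - 21517 = \frac{1}{\left(15452 - 1764\right) - 163038} - 21517 = \frac{1}{13688 - 163038} - 21517 = \frac{1}{-149350} - 21517 = - \frac{1}{149350} - 21517 = - \frac{3213563951}{149350} \approx -21517.0$)
$-426188 - b = -426188 - - \frac{3213563951}{149350} = -426188 + \frac{3213563951}{149350} = - \frac{60437613849}{149350}$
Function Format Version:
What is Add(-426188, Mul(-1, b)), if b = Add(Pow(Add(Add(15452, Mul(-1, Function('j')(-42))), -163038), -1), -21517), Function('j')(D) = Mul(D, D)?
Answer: Rational(-60437613849, 149350) ≈ -4.0467e+5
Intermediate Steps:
Function('j')(D) = Pow(D, 2)
b = Rational(-3213563951, 149350) (b = Add(Pow(Add(Add(15452, Mul(-1, Pow(-42, 2))), -163038), -1), -21517) = Add(Pow(Add(Add(15452, Mul(-1, 1764)), -163038), -1), -21517) = Add(Pow(Add(Add(15452, -1764), -163038), -1), -21517) = Add(Pow(Add(13688, -163038), -1), -21517) = Add(Pow(-149350, -1), -21517) = Add(Rational(-1, 149350), -21517) = Rational(-3213563951, 149350) ≈ -21517.)
Add(-426188, Mul(-1, b)) = Add(-426188, Mul(-1, Rational(-3213563951, 149350))) = Add(-426188, Rational(3213563951, 149350)) = Rational(-60437613849, 149350)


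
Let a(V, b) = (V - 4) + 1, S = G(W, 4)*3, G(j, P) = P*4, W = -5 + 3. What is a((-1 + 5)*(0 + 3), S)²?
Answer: 81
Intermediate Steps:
W = -2
G(j, P) = 4*P
S = 48 (S = (4*4)*3 = 16*3 = 48)
a(V, b) = -3 + V (a(V, b) = (-4 + V) + 1 = -3 + V)
a((-1 + 5)*(0 + 3), S)² = (-3 + (-1 + 5)*(0 + 3))² = (-3 + 4*3)² = (-3 + 12)² = 9² = 81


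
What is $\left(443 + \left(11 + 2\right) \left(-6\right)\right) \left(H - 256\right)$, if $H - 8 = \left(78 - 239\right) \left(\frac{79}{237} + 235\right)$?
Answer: $- \frac{41759650}{3} \approx -1.392 \cdot 10^{7}$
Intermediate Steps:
$H = - \frac{113642}{3}$ ($H = 8 + \left(78 - 239\right) \left(\frac{79}{237} + 235\right) = 8 - 161 \left(79 \cdot \frac{1}{237} + 235\right) = 8 - 161 \left(\frac{1}{3} + 235\right) = 8 - \frac{113666}{3} = - \frac{113642}{3} \approx -37881.0$)
$\left(443 + \left(11 + 2\right) \left(-6\right)\right) \left(H - 256\right) = \left(443 + \left(11 + 2\right) \left(-6\right)\right) \left(- \frac{113642}{3} - 256\right) = \left(443 + 13 \left(-6\right)\right) \left(- \frac{114410}{3}\right) = \left(443 - 78\right) \left(- \frac{114410}{3}\right) = 365 \left(- \frac{114410}{3}\right) = - \frac{41759650}{3}$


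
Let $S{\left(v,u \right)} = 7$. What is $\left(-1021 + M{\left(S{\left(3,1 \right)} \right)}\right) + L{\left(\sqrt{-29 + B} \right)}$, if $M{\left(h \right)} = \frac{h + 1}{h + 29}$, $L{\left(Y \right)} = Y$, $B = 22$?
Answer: $- \frac{9187}{9} + i \sqrt{7} \approx -1020.8 + 2.6458 i$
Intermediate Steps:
$M{\left(h \right)} = \frac{1 + h}{29 + h}$
$\left(-1021 + M{\left(S{\left(3,1 \right)} \right)}\right) + L{\left(\sqrt{-29 + B} \right)} = \left(-1021 + \frac{1 + 7}{29 + 7}\right) + \sqrt{-29 + 22} = \left(-1021 + \frac{1}{36} \cdot 8\right) + \sqrt{-7} = \left(-1021 + \frac{1}{36} \cdot 8\right) + i \sqrt{7} = \left(-1021 + \frac{2}{9}\right) + i \sqrt{7} = - \frac{9187}{9} + i \sqrt{7}$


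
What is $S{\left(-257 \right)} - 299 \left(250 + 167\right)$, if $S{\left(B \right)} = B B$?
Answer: $-58634$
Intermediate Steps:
$S{\left(B \right)} = B^{2}$
$S{\left(-257 \right)} - 299 \left(250 + 167\right) = \left(-257\right)^{2} - 299 \left(250 + 167\right) = 66049 - 124683 = -58634$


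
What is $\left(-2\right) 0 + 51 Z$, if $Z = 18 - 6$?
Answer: $612$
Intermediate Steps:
$Z = 12$ ($Z = 18 - 6 = 12$)
$\left(-2\right) 0 + 51 Z = \left(-2\right) 0 + 51 \cdot 12 = 0 + 612 = 612$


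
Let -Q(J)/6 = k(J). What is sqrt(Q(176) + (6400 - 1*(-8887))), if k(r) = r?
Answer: sqrt(14231) ≈ 119.29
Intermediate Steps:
Q(J) = -6*J
sqrt(Q(176) + (6400 - 1*(-8887))) = sqrt(-6*176 + (6400 - 1*(-8887))) = sqrt(-1056 + (6400 + 8887)) = sqrt(-1056 + 15287) = sqrt(14231)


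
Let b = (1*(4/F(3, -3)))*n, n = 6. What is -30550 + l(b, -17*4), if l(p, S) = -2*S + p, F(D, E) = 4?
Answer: -30408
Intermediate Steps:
b = 6 (b = (1*(4/4))*6 = (1*(4*(¼)))*6 = (1*1)*6 = 1*6 = 6)
l(p, S) = p - 2*S
-30550 + l(b, -17*4) = -30550 + (6 - (-34)*4) = -30550 + (6 - 2*(-68)) = -30550 + (6 + 136) = -30550 + 142 = -30408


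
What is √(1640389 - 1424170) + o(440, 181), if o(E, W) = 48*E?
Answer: 21120 + √216219 ≈ 21585.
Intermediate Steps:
√(1640389 - 1424170) + o(440, 181) = √(1640389 - 1424170) + 48*440 = √216219 + 21120 = 21120 + √216219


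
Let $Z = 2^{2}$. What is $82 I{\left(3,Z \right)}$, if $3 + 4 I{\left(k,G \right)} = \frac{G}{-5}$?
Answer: $- \frac{779}{10} \approx -77.9$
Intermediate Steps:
$Z = 4$
$I{\left(k,G \right)} = - \frac{3}{4} - \frac{G}{20}$ ($I{\left(k,G \right)} = - \frac{3}{4} + \frac{G \frac{1}{-5}}{4} = - \frac{3}{4} + \frac{G \left(- \frac{1}{5}\right)}{4} = - \frac{3}{4} + \frac{\left(- \frac{1}{5}\right) G}{4} = - \frac{3}{4} - \frac{G}{20}$)
$82 I{\left(3,Z \right)} = 82 \left(- \frac{3}{4} - \frac{1}{5}\right) = 82 \left(- \frac{19}{20}\right) = - \frac{779}{10}$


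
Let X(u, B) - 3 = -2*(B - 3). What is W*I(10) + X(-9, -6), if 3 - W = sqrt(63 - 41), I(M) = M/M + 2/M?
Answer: 123/5 - 6*sqrt(22)/5 ≈ 18.971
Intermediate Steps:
X(u, B) = 9 - 2*B (X(u, B) = 3 - 2*(B - 3) = 3 - 2*(-3 + B) = 3 + (6 - 2*B) = 9 - 2*B)
I(M) = 1 + 2/M
W = 3 - sqrt(22) (W = 3 - sqrt(63 - 41) = 3 - sqrt(22) ≈ -1.6904)
W*I(10) + X(-9, -6) = (3 - sqrt(22))*((2 + 10)/10) + (9 - 2*(-6)) = (3 - sqrt(22))*((1/10)*12) + (9 + 12) = (3 - sqrt(22))*(6/5) + 21 = (18/5 - 6*sqrt(22)/5) + 21 = 123/5 - 6*sqrt(22)/5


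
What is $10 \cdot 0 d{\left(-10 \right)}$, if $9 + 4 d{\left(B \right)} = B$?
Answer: $0$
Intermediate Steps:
$d{\left(B \right)} = - \frac{9}{4} + \frac{B}{4}$
$10 \cdot 0 d{\left(-10 \right)} = 10 \cdot 0 \left(- \frac{9}{4} + \frac{1}{4} \left(-10\right)\right) = 0 \left(- \frac{9}{4} - \frac{5}{2}\right) = 0 \left(- \frac{19}{4}\right) = 0$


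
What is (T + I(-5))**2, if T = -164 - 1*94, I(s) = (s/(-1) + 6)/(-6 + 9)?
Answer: 582169/9 ≈ 64685.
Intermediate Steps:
I(s) = 2 - s/3 (I(s) = (s*(-1) + 6)/3 = (-s + 6)*(1/3) = (6 - s)*(1/3) = 2 - s/3)
T = -258 (T = -164 - 94 = -258)
(T + I(-5))**2 = (-258 + (2 - 1/3*(-5)))**2 = (-258 + (2 + 5/3))**2 = (-258 + 11/3)**2 = (-763/3)**2 = 582169/9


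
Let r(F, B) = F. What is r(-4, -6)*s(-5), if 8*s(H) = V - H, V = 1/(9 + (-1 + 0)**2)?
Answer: -51/20 ≈ -2.5500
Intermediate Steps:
V = 1/10 (V = 1/(9 + (-1)**2) = 1/(9 + 1) = 1/10 ≈ 0.10000)
s(H) = 1/80 - H/8 (s(H) = (1/10 - H)/8 = 1/80 - H/8)
r(-4, -6)*s(-5) = -4*(1/80 - 1/8*(-5)) = -4*(1/80 + 5/8) = -4*51/80 = -51/20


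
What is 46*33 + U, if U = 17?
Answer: 1535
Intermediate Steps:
46*33 + U = 46*33 + 17 = 1518 + 17 = 1535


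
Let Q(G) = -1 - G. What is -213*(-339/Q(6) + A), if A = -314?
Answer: 395967/7 ≈ 56567.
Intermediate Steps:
-213*(-339/Q(6) + A) = -213*(-339/(-1 - 1*6) - 314) = -213*(-339/(-1 - 6) - 314) = -213*(-339/(-7) - 314) = -213*(-339*(-1/7) - 314) = -213*(339/7 - 314) = -213*(-1859/7) = 395967/7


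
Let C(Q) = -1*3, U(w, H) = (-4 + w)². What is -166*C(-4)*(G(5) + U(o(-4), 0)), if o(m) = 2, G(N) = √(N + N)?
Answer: 1992 + 498*√10 ≈ 3566.8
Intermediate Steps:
G(N) = √2*√N (G(N) = √(2*N) = √2*√N)
C(Q) = -3
-166*C(-4)*(G(5) + U(o(-4), 0)) = -(-498)*(√2*√5 + (-4 + 2)²) = -(-498)*(√10 + (-2)²) = -(-498)*(√10 + 4) = -(-498)*(4 + √10) = -166*(-12 - 3*√10) = 1992 + 498*√10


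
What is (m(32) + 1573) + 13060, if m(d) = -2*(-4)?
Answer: 14641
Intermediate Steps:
m(d) = 8
(m(32) + 1573) + 13060 = (8 + 1573) + 13060 = 1581 + 13060 = 14641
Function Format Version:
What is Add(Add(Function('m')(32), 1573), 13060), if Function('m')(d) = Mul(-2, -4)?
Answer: 14641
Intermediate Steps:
Function('m')(d) = 8
Add(Add(Function('m')(32), 1573), 13060) = Add(Add(8, 1573), 13060) = Add(1581, 13060) = 14641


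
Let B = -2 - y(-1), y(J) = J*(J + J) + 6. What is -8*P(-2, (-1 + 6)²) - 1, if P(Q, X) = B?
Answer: 79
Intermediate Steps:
y(J) = 6 + 2*J² (y(J) = J*(2*J) + 6 = 2*J² + 6 = 6 + 2*J²)
B = -10 (B = -2 - (6 + 2*(-1)²) = -2 - (6 + 2*1) = -2 - (6 + 2) = -2 - 1*8 = -2 - 8 = -10)
P(Q, X) = -10
-8*P(-2, (-1 + 6)²) - 1 = -8*(-10) - 1 = 80 - 1 = 79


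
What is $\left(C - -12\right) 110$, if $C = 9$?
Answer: $2310$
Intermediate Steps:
$\left(C - -12\right) 110 = \left(9 - -12\right) 110 = \left(9 + 12\right) 110 = 21 \cdot 110 = 2310$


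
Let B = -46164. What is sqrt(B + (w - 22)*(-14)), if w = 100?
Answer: 2*I*sqrt(11814) ≈ 217.38*I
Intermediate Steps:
sqrt(B + (w - 22)*(-14)) = sqrt(-46164 + (100 - 22)*(-14)) = sqrt(-46164 + 78*(-14)) = sqrt(-46164 - 1092) = sqrt(-47256) = 2*I*sqrt(11814)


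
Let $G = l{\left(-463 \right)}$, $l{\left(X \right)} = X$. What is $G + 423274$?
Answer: $422811$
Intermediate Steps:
$G = -463$
$G + 423274 = -463 + 423274 = 422811$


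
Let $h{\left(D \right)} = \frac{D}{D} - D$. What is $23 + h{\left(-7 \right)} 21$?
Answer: $191$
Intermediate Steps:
$h{\left(D \right)} = 1 - D$
$23 + h{\left(-7 \right)} 21 = 23 + \left(1 - -7\right) 21 = 23 + \left(1 + 7\right) 21 = 23 + 8 \cdot 21 = 23 + 168 = 191$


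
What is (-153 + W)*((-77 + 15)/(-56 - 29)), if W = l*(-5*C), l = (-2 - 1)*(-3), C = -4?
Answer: 1674/85 ≈ 19.694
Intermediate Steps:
l = 9 (l = -3*(-3) = 9)
W = 180 (W = 9*(-5*(-4)) = 9*20 = 180)
(-153 + W)*((-77 + 15)/(-56 - 29)) = (-153 + 180)*((-77 + 15)/(-56 - 29)) = 27*(-62/(-85)) = 27*(-62*(-1/85)) = 27*(62/85) = 1674/85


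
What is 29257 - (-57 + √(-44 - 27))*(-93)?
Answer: 23956 + 93*I*√71 ≈ 23956.0 + 783.63*I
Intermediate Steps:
29257 - (-57 + √(-44 - 27))*(-93) = 29257 - (-57 + √(-71))*(-93) = 29257 - (-57 + I*√71)*(-93) = 29257 - (5301 - 93*I*√71) = 29257 + (-5301 + 93*I*√71) = 23956 + 93*I*√71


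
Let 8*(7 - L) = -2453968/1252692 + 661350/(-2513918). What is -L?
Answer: -22918847543395/3149164967256 ≈ -7.2778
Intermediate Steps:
L = 22918847543395/3149164967256 (L = 7 - (-2453968/1252692 + 661350/(-2513918))/8 = 7 - (-2453968*1/1252692 + 661350*(-1/2513918))/8 = 7 - (-613492/313173 - 330675/1256959)/8 = 7 - ⅛*(-874692772603/393645620907) = 7 + 874692772603/3149164967256 = 22918847543395/3149164967256 ≈ 7.2778)
-L = -1*22918847543395/3149164967256 = -22918847543395/3149164967256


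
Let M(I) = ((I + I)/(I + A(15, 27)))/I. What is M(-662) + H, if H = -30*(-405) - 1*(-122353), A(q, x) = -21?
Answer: 91865547/683 ≈ 1.3450e+5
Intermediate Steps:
H = 134503 (H = 12150 + 122353 = 134503)
M(I) = 2/(-21 + I) (M(I) = ((I + I)/(I - 21))/I = ((2*I)/(-21 + I))/I = (2*I/(-21 + I))/I = 2/(-21 + I))
M(-662) + H = 2/(-21 - 662) + 134503 = 2/(-683) + 134503 = 2*(-1/683) + 134503 = -2/683 + 134503 = 91865547/683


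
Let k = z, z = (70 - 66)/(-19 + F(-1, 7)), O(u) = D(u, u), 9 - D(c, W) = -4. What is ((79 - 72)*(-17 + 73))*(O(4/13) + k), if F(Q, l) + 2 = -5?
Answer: 65464/13 ≈ 5035.7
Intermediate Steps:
D(c, W) = 13 (D(c, W) = 9 - 1*(-4) = 9 + 4 = 13)
O(u) = 13
F(Q, l) = -7 (F(Q, l) = -2 - 5 = -7)
z = -2/13 (z = (70 - 66)/(-19 - 7) = 4/(-26) = 4*(-1/26) = -2/13 ≈ -0.15385)
k = -2/13 ≈ -0.15385
((79 - 72)*(-17 + 73))*(O(4/13) + k) = ((79 - 72)*(-17 + 73))*(13 - 2/13) = (7*56)*(167/13) = 392*(167/13) = 65464/13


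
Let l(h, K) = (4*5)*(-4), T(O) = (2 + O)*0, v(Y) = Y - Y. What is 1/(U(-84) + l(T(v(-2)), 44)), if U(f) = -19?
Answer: -1/99 ≈ -0.010101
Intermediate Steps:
v(Y) = 0
T(O) = 0
l(h, K) = -80 (l(h, K) = 20*(-4) = -80)
1/(U(-84) + l(T(v(-2)), 44)) = 1/(-19 - 80) = 1/(-99) = -1/99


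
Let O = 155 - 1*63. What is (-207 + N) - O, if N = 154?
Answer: -145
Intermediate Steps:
O = 92 (O = 155 - 63 = 92)
(-207 + N) - O = (-207 + 154) - 1*92 = -53 - 92 = -145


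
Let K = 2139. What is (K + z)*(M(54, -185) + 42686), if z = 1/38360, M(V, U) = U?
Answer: 3487293794541/38360 ≈ 9.0910e+7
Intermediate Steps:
z = 1/38360 ≈ 2.6069e-5
(K + z)*(M(54, -185) + 42686) = (2139 + 1/38360)*(-185 + 42686) = (82052041/38360)*42501 = 3487293794541/38360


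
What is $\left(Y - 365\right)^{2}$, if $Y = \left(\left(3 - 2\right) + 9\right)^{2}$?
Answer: $70225$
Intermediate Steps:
$Y = 100$ ($Y = \left(\left(3 - 2\right) + 9\right)^{2} = \left(1 + 9\right)^{2} = 10^{2} = 100$)
$\left(Y - 365\right)^{2} = \left(100 - 365\right)^{2} = \left(-265\right)^{2} = 70225$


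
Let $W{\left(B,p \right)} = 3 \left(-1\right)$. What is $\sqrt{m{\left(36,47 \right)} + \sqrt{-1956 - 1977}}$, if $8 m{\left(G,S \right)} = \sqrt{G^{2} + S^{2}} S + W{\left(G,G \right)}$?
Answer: $\frac{\sqrt{-6 + 94 \sqrt{3505} + 48 i \sqrt{437}}}{4} \approx 18.715 + 1.6755 i$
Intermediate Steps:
$W{\left(B,p \right)} = -3$
$m{\left(G,S \right)} = - \frac{3}{8} + \frac{S \sqrt{G^{2} + S^{2}}}{8}$ ($m{\left(G,S \right)} = \frac{\sqrt{G^{2} + S^{2}} S - 3}{8} = \frac{S \sqrt{G^{2} + S^{2}} - 3}{8} = \frac{-3 + S \sqrt{G^{2} + S^{2}}}{8} = - \frac{3}{8} + \frac{S \sqrt{G^{2} + S^{2}}}{8}$)
$\sqrt{m{\left(36,47 \right)} + \sqrt{-1956 - 1977}} = \sqrt{\left(- \frac{3}{8} + \frac{1}{8} \cdot 47 \sqrt{36^{2} + 47^{2}}\right) + \sqrt{-1956 - 1977}} = \sqrt{\left(- \frac{3}{8} + \frac{1}{8} \cdot 47 \sqrt{1296 + 2209}\right) + \sqrt{-3933}} = \sqrt{\left(- \frac{3}{8} + \frac{1}{8} \cdot 47 \sqrt{3505}\right) + 3 i \sqrt{437}} = \sqrt{\left(- \frac{3}{8} + \frac{47 \sqrt{3505}}{8}\right) + 3 i \sqrt{437}} = \sqrt{- \frac{3}{8} + \frac{47 \sqrt{3505}}{8} + 3 i \sqrt{437}}$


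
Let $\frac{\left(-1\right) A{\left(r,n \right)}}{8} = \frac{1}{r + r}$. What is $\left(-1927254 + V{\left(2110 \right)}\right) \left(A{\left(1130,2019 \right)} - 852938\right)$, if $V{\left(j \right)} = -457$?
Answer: $\frac{928983154034092}{565} \approx 1.6442 \cdot 10^{12}$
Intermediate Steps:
$A{\left(r,n \right)} = - \frac{4}{r}$ ($A{\left(r,n \right)} = - \frac{8}{r + r} = - \frac{8}{2 r} = - 8 \frac{1}{2 r} = - \frac{4}{r}$)
$\left(-1927254 + V{\left(2110 \right)}\right) \left(A{\left(1130,2019 \right)} - 852938\right) = \left(-1927254 - 457\right) \left(- \frac{4}{1130} - 852938\right) = - 1927711 \left(\left(-4\right) \frac{1}{1130} - 852938\right) = - 1927711 \left(- \frac{2}{565} - 852938\right) = \left(-1927711\right) \left(- \frac{481909972}{565}\right) = \frac{928983154034092}{565}$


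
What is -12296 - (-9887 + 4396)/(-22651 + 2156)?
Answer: -252012011/20495 ≈ -12296.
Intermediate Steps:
-12296 - (-9887 + 4396)/(-22651 + 2156) = -12296 - (-5491)/(-20495) = -12296 - (-5491)*(-1)/20495 = -12296 - 1*5491/20495 = -12296 - 5491/20495 = -252012011/20495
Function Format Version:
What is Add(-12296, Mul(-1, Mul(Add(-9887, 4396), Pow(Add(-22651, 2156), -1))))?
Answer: Rational(-252012011, 20495) ≈ -12296.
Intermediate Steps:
Add(-12296, Mul(-1, Mul(Add(-9887, 4396), Pow(Add(-22651, 2156), -1)))) = Add(-12296, Mul(-1, Mul(-5491, Pow(-20495, -1)))) = Add(-12296, Mul(-1, Mul(-5491, Rational(-1, 20495)))) = Add(-12296, Mul(-1, Rational(5491, 20495))) = Add(-12296, Rational(-5491, 20495)) = Rational(-252012011, 20495)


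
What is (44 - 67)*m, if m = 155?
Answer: -3565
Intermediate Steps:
(44 - 67)*m = (44 - 67)*155 = -23*155 = -3565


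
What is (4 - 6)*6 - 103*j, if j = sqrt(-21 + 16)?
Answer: -12 - 103*I*sqrt(5) ≈ -12.0 - 230.31*I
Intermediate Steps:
j = I*sqrt(5) (j = sqrt(-5) = I*sqrt(5) ≈ 2.2361*I)
(4 - 6)*6 - 103*j = (4 - 6)*6 - 103*I*sqrt(5) = -2*6 - 103*I*sqrt(5) = -12 - 103*I*sqrt(5)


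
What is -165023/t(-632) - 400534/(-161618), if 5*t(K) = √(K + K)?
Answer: 200267/80809 + 825115*I*√79/316 ≈ 2.4783 + 23208.0*I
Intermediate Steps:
t(K) = √2*√K/5 (t(K) = √(K + K)/5 = √(2*K)/5 = (√2*√K)/5 = √2*√K/5)
-165023/t(-632) - 400534/(-161618) = -165023*(-5*I*√79/316) - 400534/(-161618) = -165023*(-5*I*√79/316) - 400534*(-1/161618) = -165023*(-5*I*√79/316) + 200267/80809 = -(-825115)*I*√79/316 + 200267/80809 = 825115*I*√79/316 + 200267/80809 = 200267/80809 + 825115*I*√79/316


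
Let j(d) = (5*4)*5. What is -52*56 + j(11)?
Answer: -2812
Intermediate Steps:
j(d) = 100 (j(d) = 20*5 = 100)
-52*56 + j(11) = -52*56 + 100 = -2912 + 100 = -2812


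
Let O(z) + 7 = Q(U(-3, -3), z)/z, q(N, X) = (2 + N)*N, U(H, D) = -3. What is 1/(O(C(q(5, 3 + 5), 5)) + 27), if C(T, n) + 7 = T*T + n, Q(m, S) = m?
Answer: 1223/24457 ≈ 0.050006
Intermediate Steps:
q(N, X) = N*(2 + N)
C(T, n) = -7 + n + T**2 (C(T, n) = -7 + (T*T + n) = -7 + (T**2 + n) = -7 + (n + T**2) = -7 + n + T**2)
O(z) = -7 - 3/z
1/(O(C(q(5, 3 + 5), 5)) + 27) = 1/((-7 - 3/(-7 + 5 + (5*(2 + 5))**2)) + 27) = 1/((-7 - 3/(-7 + 5 + (5*7)**2)) + 27) = 1/((-7 - 3/(-7 + 5 + 35**2)) + 27) = 1/((-7 - 3/(-7 + 5 + 1225)) + 27) = 1/((-7 - 3/1223) + 27) = 1/(-8564/1223 + 27) = 1/(24457/1223) = 1223/24457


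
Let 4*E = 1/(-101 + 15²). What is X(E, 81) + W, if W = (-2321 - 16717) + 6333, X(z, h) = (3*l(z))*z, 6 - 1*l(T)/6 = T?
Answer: -1562789865/123008 ≈ -12705.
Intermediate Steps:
l(T) = 36 - 6*T
E = 1/496 (E = 1/(4*(-101 + 15²)) = 1/(4*(-101 + 225)) = (¼)/124 = (¼)*(1/124) = 1/496 ≈ 0.0020161)
X(z, h) = z*(108 - 18*z) (X(z, h) = (3*(36 - 6*z))*z = (108 - 18*z)*z = z*(108 - 18*z))
W = -12705 (W = -19038 + 6333 = -12705)
X(E, 81) + W = 18*(1/496)*(6 - 1*1/496) - 12705 = 18*(1/496)*(6 - 1/496) - 12705 = 18*(1/496)*(2975/496) - 12705 = 26775/123008 - 12705 = -1562789865/123008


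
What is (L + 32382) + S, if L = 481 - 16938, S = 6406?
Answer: 22331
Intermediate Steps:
L = -16457
(L + 32382) + S = (-16457 + 32382) + 6406 = 15925 + 6406 = 22331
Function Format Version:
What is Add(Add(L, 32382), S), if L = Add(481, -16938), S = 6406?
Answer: 22331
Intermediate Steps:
L = -16457
Add(Add(L, 32382), S) = Add(Add(-16457, 32382), 6406) = Add(15925, 6406) = 22331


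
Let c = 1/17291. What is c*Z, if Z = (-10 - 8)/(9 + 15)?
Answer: -3/69164 ≈ -4.3375e-5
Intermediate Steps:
c = 1/17291 ≈ 5.7834e-5
Z = -¾ (Z = -18/24 = -18*1/24 = -¾ ≈ -0.75000)
c*Z = (1/17291)*(-¾) = -3/69164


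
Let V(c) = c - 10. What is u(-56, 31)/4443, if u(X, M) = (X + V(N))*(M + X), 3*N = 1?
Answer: 4925/13329 ≈ 0.36949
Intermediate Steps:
N = ⅓ (N = (⅓)*1 = ⅓ ≈ 0.33333)
V(c) = -10 + c
u(X, M) = (-29/3 + X)*(M + X) (u(X, M) = (X + (-10 + ⅓))*(M + X) = (X - 29/3)*(M + X) = (-29/3 + X)*(M + X))
u(-56, 31)/4443 = ((-56)² - 29/3*31 - 29/3*(-56) + 31*(-56))/4443 = (3136 - 899/3 + 1624/3 - 1736)*(1/4443) = (4925/3)*(1/4443) = 4925/13329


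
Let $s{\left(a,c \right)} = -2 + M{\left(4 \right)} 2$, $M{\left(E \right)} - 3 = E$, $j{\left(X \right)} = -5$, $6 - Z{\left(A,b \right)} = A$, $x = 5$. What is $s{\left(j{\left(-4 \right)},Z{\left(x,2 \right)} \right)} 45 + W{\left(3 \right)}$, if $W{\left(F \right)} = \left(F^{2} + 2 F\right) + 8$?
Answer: $563$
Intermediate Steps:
$W{\left(F \right)} = 8 + F^{2} + 2 F$
$Z{\left(A,b \right)} = 6 - A$
$M{\left(E \right)} = 3 + E$
$s{\left(a,c \right)} = 12$ ($s{\left(a,c \right)} = -2 + \left(3 + 4\right) 2 = -2 + 7 \cdot 2 = -2 + 14 = 12$)
$s{\left(j{\left(-4 \right)},Z{\left(x,2 \right)} \right)} 45 + W{\left(3 \right)} = 12 \cdot 45 + \left(8 + 3^{2} + 2 \cdot 3\right) = 540 + \left(8 + 9 + 6\right) = 540 + 23 = 563$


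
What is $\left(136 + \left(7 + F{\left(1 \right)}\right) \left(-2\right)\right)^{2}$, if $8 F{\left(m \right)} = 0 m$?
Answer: $14884$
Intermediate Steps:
$F{\left(m \right)} = 0$ ($F{\left(m \right)} = \frac{0 m}{8} = \frac{1}{8} \cdot 0 = 0$)
$\left(136 + \left(7 + F{\left(1 \right)}\right) \left(-2\right)\right)^{2} = \left(136 + \left(7 + 0\right) \left(-2\right)\right)^{2} = \left(136 + 7 \left(-2\right)\right)^{2} = \left(136 - 14\right)^{2} = 122^{2} = 14884$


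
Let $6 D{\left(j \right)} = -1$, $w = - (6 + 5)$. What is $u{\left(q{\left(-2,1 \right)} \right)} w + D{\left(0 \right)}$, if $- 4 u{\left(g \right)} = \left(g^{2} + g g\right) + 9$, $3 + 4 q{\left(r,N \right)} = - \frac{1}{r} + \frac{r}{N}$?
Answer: $\frac{12113}{384} \approx 31.544$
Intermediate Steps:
$w = -11$ ($w = \left(-1\right) 11 = -11$)
$D{\left(j \right)} = - \frac{1}{6}$ ($D{\left(j \right)} = \frac{1}{6} \left(-1\right) = - \frac{1}{6}$)
$q{\left(r,N \right)} = - \frac{3}{4} - \frac{1}{4 r} + \frac{r}{4 N}$ ($q{\left(r,N \right)} = - \frac{3}{4} + \frac{- \frac{1}{r} + \frac{r}{N}}{4} = - \frac{3}{4} - \left(\frac{1}{4 r} - \frac{r}{4 N}\right) = - \frac{3}{4} - \frac{1}{4 r} + \frac{r}{4 N}$)
$u{\left(g \right)} = - \frac{9}{4} - \frac{g^{2}}{2}$ ($u{\left(g \right)} = - \frac{\left(g^{2} + g g\right) + 9}{4} = - \frac{\left(g^{2} + g^{2}\right) + 9}{4} = - \frac{2 g^{2} + 9}{4} = - \frac{9 + 2 g^{2}}{4} = - \frac{9}{4} - \frac{g^{2}}{2}$)
$u{\left(q{\left(-2,1 \right)} \right)} w + D{\left(0 \right)} = \left(- \frac{9}{4} - \frac{\left(- \frac{3}{4} - \frac{1}{4 \left(-2\right)} + \frac{1}{4} \left(-2\right) 1^{-1}\right)^{2}}{2}\right) \left(-11\right) - \frac{1}{6} = \left(- \frac{9}{4} - \frac{\left(- \frac{3}{4} - - \frac{1}{8} + \frac{1}{4} \left(-2\right) 1\right)^{2}}{2}\right) \left(-11\right) - \frac{1}{6} = \left(- \frac{9}{4} - \frac{\left(- \frac{3}{4} + \frac{1}{8} - \frac{1}{2}\right)^{2}}{2}\right) \left(-11\right) - \frac{1}{6} = \left(- \frac{9}{4} - \frac{\left(- \frac{9}{8}\right)^{2}}{2}\right) \left(-11\right) - \frac{1}{6} = \left(- \frac{9}{4} - \frac{81}{128}\right) \left(-11\right) - \frac{1}{6} = \left(- \frac{369}{128}\right) \left(-11\right) - \frac{1}{6} = \frac{4059}{128} - \frac{1}{6} = \frac{12113}{384}$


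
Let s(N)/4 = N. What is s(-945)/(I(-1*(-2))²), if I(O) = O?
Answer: -945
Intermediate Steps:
s(N) = 4*N
s(-945)/(I(-1*(-2))²) = (4*(-945))/((-1*(-2))²) = -3780/(2²) = -3780/4 = -3780*¼ = -945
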